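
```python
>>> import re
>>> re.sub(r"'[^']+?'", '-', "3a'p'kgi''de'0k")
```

Matches: at [2:5] → "'p'"; at [9:13] → "'de'".
Each match is replaced by '-'.

"3a-kgi'-0k"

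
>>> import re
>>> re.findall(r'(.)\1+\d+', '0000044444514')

['0']

`\1` has to match the exact text group 1 already captured.
Matches: at [0:13] match '0000044444514', group 1 = '0'.
One capturing group, so `findall` returns just the captured substring from the one match — 1 in all.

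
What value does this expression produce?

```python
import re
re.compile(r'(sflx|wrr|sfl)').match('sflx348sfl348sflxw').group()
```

'sflx'

Alternation tries branches left to right and keeps the first one that lets the overall match succeed at that position.
`re.match` won't scan ahead — the pattern has to work from the very first character.
The match spans [0:4] → 'sflx'.
Captured: group 1 = 'sflx'.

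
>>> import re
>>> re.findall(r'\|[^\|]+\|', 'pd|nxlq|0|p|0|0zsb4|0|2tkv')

`findall` yields the raw match text (3 of them) because the pattern has no groups.

['|nxlq|', '|p|', '|0zsb4|']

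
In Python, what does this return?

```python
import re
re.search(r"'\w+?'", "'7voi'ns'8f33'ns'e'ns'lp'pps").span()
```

(0, 6)

`re.search` scans for the first position where the pattern succeeds.
The match spans [0:6] → "'7voi'".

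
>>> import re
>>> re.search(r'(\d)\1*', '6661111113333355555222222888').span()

(0, 3)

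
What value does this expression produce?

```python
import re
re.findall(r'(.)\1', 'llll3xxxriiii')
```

A backreference is literal: `\1` must see the identical characters the first group matched.
`findall` collects group 1 from each match (5 total).

['l', 'l', 'x', 'i', 'i']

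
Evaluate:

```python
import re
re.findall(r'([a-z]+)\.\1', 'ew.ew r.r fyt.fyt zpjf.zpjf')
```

['ew', 'r', 'fyt', 'zpjf']

The backreference `\1` re-matches whatever the first group consumed, character for character.
Scanning left to right: at [0:5] match 'ew.ew', group 1 = 'ew'; at [6:9] match 'r.r', group 1 = 'r'; at [10:17] match 'fyt.fyt', group 1 = 'fyt'; at [18:27] match 'zpjf.zpjf', group 1 = 'zpjf'.
`findall` collects group 1 from each match (4 total).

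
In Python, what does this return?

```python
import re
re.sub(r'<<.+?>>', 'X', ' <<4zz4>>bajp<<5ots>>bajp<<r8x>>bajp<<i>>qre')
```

' XbajpXbajpXbajpXqre'

A non-greedy quantifier consumes as few characters as it can — just enough that the remainder of the pattern still matches from where it stops; whatever follows it matches normally.
Matches: at [1:9] → '<<4zz4>>'; at [13:21] → '<<5ots>>'; at [25:32] → '<<r8x>>'; at [36:41] → '<<i>>'.
`sub` substitutes 'X' at each match site.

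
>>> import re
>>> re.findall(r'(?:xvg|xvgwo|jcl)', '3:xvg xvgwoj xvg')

`|` is ordered: at each position the engine commits to the first alternative that works.
Walking the string: at [2:5] → 'xvg'; at [6:9] → 'xvg'; at [13:16] → 'xvg'.
No capturing groups, so `findall` returns the 3 full match strings.

['xvg', 'xvg', 'xvg']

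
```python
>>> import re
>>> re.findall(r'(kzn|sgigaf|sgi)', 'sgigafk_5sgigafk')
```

['sgigaf', 'sgigaf']

The regex engine tests alternatives in the order written; an earlier branch that matches wins even if a later one would match more.
Scanning left to right: at [0:6] match 'sgigaf', group 1 = 'sgigaf'; at [9:15] match 'sgigaf', group 1 = 'sgigaf'.
`findall` collects group 1 from each match (2 total).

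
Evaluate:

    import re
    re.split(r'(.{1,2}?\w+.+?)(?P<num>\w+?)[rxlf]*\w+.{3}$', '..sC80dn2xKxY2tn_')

['', '..sC80dn2xKx', 'Y', '']

Pattern: 1 to 2 of any character (lazy), then one or more of a word character, then one or more of any character (lazy) (captured); then one or more of a word character (lazy) (captured as 'num'); then zero or more of one of [rxlf], then one or more of a word character, then exactly 3 of any character; then anchored at the end.
Matches to split on: at [0:17] → '..sC80dn2xKxY2tn_'.
The group in the pattern means `split` returns the separators' captures alongside the pieces.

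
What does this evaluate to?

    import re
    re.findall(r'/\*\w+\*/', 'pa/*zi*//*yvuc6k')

['/*zi*/']

Matches: at [2:8] → '/*zi*/'.
Since nothing is captured, `findall` lists the 1 matched substring directly.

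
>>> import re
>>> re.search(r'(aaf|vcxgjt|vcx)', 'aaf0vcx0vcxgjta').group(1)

'aaf'

Unlike `match`, `search` isn't anchored — it looks for the pattern anywhere in the string.
The match spans [0:3] → 'aaf'.
Captured: group 1 = 'aaf'.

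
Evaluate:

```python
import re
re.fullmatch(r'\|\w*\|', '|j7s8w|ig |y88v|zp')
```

`re.fullmatch` is like wrapping the pattern in `^…$` (in single-line mode).
Here the pattern can't cover the whole string, so the call returns None.

None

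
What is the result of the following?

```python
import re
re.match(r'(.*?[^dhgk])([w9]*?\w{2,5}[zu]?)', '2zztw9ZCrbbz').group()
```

Pattern: zero or more of any character (lazy), then any character except [dhgk] (captured); then zero or more of one of [w9] (lazy), then 2 to 5 of a word character, then optionally one of [zu] (captured).
A `+?`/`*?`/`{m,n}?` starts at its minimum and grows only as far as needed for what follows to match.
With `match`, the pattern is implicitly anchored at the beginning.
The match spans [0:6] → '2zztw9'.
Captured: group 1 = '2', group 2 = 'zztw9'.

'2zztw9'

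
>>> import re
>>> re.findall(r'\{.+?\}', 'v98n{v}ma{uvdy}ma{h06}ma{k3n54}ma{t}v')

Lazy quantifiers expand one character at a time until the remainder of the pattern can match.
Scanning left to right: at [4:7] → '{v}'; at [9:15] → '{uvdy}'; at [17:22] → '{h06}'; at [24:31] → '{k3n54}'; at [33:36] → '{t}'.
`findall` yields the raw match text (5 of them) because the pattern has no groups.

['{v}', '{uvdy}', '{h06}', '{k3n54}', '{t}']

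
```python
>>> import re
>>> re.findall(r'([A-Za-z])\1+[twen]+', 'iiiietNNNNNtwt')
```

['i', 'N']

After group 1 captures some text, `\1` only succeeds where that same text appears again.
Walking the string: at [0:6] match 'iiiiet', group 1 = 'i'; at [6:14] match 'NNNNNtwt', group 1 = 'N'.
`findall` collects group 1 from each match (2 total).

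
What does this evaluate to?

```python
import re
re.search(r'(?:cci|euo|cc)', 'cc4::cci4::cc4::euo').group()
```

'cc'

`re.search` scans for the first position where the pattern succeeds.
The match spans [0:2] → 'cc'.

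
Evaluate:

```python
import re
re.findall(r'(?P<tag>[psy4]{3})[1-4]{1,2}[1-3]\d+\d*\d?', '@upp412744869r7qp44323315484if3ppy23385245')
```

`findall` collects group 1 from each match (3 total).

['pp4', 'p44', 'ppy']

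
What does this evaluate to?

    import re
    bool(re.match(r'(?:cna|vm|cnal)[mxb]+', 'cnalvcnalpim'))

With `match`, the pattern is implicitly anchored at the beginning.
Here the pattern fails at index 0, so the call returns None, and `bool(None)` is False.

False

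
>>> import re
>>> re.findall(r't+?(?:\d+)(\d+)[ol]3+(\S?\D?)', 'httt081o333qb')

[('1', 'qb')]

Multiple groups make `findall` return tuples — one 2-tuple for the one match.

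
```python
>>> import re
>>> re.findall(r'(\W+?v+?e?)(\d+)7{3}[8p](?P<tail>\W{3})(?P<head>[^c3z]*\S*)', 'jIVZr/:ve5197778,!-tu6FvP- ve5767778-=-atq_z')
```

[('/:ve', '519', ',!-', 'tu6FvP- ve5767778-=-atq_z')]

With 4 capturing groups, `findall` returns a 4-tuple per match.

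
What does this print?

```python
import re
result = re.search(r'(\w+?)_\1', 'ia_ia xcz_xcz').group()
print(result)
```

ia_ia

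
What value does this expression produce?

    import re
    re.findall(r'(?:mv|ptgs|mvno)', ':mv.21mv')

Scanning left to right: at [1:3] → 'mv'; at [6:8] → 'mv'.
No capturing groups, so `findall` returns the 2 full match strings.

['mv', 'mv']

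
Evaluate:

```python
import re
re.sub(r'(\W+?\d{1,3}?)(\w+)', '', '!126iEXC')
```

''

Every occurrence is swapped for ''.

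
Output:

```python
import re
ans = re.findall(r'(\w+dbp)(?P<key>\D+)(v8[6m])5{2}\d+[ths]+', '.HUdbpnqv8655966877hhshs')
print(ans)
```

[('HUdbp', 'nq', 'v86')]

The pattern matches one or more of a word character, then the literal 'dbp' (captured); then one or more of a non-digit (captured as 'key'); then the literal 'v8', then one of [6m] (captured); then exactly 2 of the literal '5', then one or more of a digit, then one or more of one of [ths].
Scanning left to right: at [1:24] match 'HUdbpnqv8655966877hhshs', groups = ('HUdbp', 'nq', 'v86').
3 groups means the one result is a tuple of 3 captured strings — 1 here.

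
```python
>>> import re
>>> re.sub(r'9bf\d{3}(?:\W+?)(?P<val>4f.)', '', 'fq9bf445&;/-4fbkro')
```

'fqkro'

Every occurrence is swapped for ''.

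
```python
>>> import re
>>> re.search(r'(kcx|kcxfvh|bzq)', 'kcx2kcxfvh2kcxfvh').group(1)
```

'kcx'

`re.search` scans for the first position where the pattern succeeds.
The match spans [0:3] → 'kcx'.
Captured: group 1 = 'kcx'.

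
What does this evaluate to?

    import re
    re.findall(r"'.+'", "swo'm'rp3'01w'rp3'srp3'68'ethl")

Scanning left to right: at [3:26] → "'m'rp3'01w'rp3'srp3'68'".
No capturing groups, so `findall` returns the 1 full match string.

["'m'rp3'01w'rp3'srp3'68'"]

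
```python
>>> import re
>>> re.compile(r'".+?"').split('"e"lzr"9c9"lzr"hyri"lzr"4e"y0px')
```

['', 'lzr', 'lzr', 'lzr', 'y0px']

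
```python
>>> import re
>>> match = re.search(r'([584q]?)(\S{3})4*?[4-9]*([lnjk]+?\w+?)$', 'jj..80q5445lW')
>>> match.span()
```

(4, 13)

Pattern: optionally one of [584q] (captured); then exactly 3 of a non-whitespace character (captured); then zero or more of the literal '4' (lazy), then zero or more of a character in [4-9]; then one or more of one of [lnjk] (lazy), then one or more of a word character (lazy) (captured); then anchored at the end.
The match spans [4:13] → '80q5445lW'.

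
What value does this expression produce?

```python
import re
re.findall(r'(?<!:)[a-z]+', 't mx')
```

['t', 'mx']

`(?!…)`/`(?<!…)` only lets a position through if the neighbouring text does NOT match; no characters are consumed.
No capturing groups, so `findall` returns the 2 full match strings.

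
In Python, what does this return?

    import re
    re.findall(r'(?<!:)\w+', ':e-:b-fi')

['fi']

A negative assertion filters positions out without eating any characters.
Scanning left to right: at [6:8] → 'fi'.
No capturing groups, so `findall` returns the 1 full match string.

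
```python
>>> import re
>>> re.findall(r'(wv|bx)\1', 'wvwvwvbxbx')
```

['wv', 'bx']

`\1` has to match the exact text group 1 already captured.
Matches: at [0:4] match 'wvwv', group 1 = 'wv'; at [6:10] match 'bxbx', group 1 = 'bx'.
`findall` collects group 1 from each match (2 total).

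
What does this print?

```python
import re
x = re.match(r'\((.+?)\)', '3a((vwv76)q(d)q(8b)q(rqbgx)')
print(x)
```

None

With `match`, the pattern is implicitly anchored at the beginning.
Here position 0 doesn't satisfy it, so the call returns None.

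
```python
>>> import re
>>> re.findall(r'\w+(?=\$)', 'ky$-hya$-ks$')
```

['ky', 'hya', 'ks']

The positive lookaround only admits positions where the adjacent text matches; those characters stay outside the span.
Matches: at [0:2] → 'ky'; at [4:7] → 'hya'; at [9:11] → 'ks'.
With no groups in the pattern, `findall` gives back each whole match — 3 here.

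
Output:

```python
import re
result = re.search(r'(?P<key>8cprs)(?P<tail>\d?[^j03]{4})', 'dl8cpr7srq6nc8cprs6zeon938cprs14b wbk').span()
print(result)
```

The pattern matches the literal '8c', then the literal 'prs' (captured as 'key'); then optionally a digit, then exactly 4 of any character except [j03] (captured as 'tail').
`re.search` scans for the first position where the pattern succeeds.
The match spans [13:23] → '8cprs6zeon'.
Captured: group 1 = '8cprs', group 2 = '6zeon'.

(13, 23)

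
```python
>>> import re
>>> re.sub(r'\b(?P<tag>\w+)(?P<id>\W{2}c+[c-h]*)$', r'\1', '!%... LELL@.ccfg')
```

The replacement refers to a captured group, so each match is rewritten using its own captured text.

'!%... LELL'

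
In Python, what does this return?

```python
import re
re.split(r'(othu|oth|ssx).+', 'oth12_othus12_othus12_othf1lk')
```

The group in the pattern means `split` returns the separators' captures alongside the pieces.

['', 'oth', '']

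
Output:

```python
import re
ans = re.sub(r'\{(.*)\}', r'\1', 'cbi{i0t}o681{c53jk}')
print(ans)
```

cbii0t}o681{c53jk

Matches: at [3:19] → '{i0t}o681{c53jk}'.
Each match is replaced using the text its own group 1 captured.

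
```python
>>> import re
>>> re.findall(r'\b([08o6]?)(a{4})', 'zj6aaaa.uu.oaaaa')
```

[('o', 'aaaa')]

With 2 capturing groups, `findall` returns a 2-tuple per match.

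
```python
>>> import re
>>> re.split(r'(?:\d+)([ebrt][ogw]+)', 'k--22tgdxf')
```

['k--', 'tg', 'dxf']

The pattern matches one or more of a digit (non-capturing group); then one of [ebrt], then one or more of one of [ogw] (captured).
Matches to split on: at [3:7] → '22tg'.
The group in the pattern means `split` returns the separators' captures alongside the pieces.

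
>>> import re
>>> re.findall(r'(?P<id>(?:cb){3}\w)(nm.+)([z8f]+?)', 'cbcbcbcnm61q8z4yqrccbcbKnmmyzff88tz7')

[('cbcbcbc', 'nm61q8z4yqrccbcbKnmmyzff88t', 'z')]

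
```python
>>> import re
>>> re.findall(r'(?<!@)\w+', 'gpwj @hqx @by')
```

['gpwj', 'qx', 'y']

The negative lookahead/lookbehind blocks any match where the forbidden context is present.
Matches: at [0:4] → 'gpwj'; at [7:9] → 'qx'; at [12:13] → 'y'.
No capturing groups, so `findall` returns the 3 full match strings.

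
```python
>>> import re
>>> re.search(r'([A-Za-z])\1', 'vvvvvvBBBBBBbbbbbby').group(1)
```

The match spans [0:2] → 'vv'.
Captured: group 1 = 'v'.

'v'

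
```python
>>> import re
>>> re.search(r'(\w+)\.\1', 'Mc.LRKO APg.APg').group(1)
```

'APg'

The match spans [8:15] → 'APg.APg'.
Captured: group 1 = 'APg'.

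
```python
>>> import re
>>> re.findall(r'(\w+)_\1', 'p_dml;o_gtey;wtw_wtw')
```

['wtw']

`\1` has to match the exact text group 1 already captured.
Walking the string: at [13:20] match 'wtw_wtw', group 1 = 'wtw'.
With a single group, `findall` returns only what that group captured — 1 item.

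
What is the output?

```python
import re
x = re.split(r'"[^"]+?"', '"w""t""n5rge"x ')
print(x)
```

['', '', '', 'x ']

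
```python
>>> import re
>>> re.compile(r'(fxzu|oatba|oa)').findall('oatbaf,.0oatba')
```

Alternation isn't longest-match — the leftmost alternative that fits at this position is chosen.
One capturing group, so `findall` returns just the captured substring from each match — 2 in all.

['oatba', 'oatba']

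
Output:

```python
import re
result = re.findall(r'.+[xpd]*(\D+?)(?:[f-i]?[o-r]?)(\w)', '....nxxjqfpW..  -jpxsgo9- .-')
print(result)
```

Pattern: one or more of any character, then zero or more of one of [xpd]; then one or more of a non-digit (lazy) (captured); then optionally a character in [f-i], then optionally a character in [o-r] (non-capturing group); then a word character (captured).
Matches: at [0:24] match '....nxxjqfpW..  -jpxsgo9', groups = ('o', '9').
`findall` packs the 2 group values into a tuple for every match.

[('o', '9')]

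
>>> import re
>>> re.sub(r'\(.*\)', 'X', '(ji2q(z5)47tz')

'X47tz'

Each match is replaced by 'X'.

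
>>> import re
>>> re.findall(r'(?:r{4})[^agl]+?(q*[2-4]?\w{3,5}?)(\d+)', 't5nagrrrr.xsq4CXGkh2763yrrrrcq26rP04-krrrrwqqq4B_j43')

[('xsq', '4'), ('q26rP', '04'), ('qqq4B_j', '43')]

This matches exactly 4 of a literal 'r' (non-capturing group); then one or more of any character except [agl] (lazy); then zero or more of a literal 'q', then optionally a character in [2-4], then 3 to 5 of a word character (lazy) (captured); then one or more of a digit (captured).
Matches: at [5:14] match 'rrrr.xsq4', groups = ('xsq', '4'); at [24:36] match 'rrrrcq26rP04', groups = ('q26rP', '04'); at [38:52] match 'rrrrwqqq4B_j43', groups = ('qqq4B_j', '43').
`findall` packs the 2 group values into a tuple for every match.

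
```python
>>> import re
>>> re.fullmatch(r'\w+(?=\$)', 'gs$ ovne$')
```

None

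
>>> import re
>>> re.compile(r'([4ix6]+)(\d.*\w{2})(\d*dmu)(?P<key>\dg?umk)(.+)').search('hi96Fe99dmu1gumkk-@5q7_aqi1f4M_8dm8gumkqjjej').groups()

('i', '96Fe99', 'dmu', '1gumk', 'k-@5q7_aqi1f4M_8dm8gumkqjjej')

The match spans [1:44] → 'i96Fe99dmu1gumkk-@5q7_aqi1f4M_8dm8gumkqjjej'.
Captured: group 1 = 'i', group 2 = '96Fe99', group 3 = 'dmu', group 4 = '1gumk', group 5 = 'k-@5q7_aqi1f4M_8dm8gumkqjjej'.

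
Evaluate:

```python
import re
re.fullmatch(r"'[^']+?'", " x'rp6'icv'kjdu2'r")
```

`re.fullmatch` requires the pattern to consume the entire string.
Here the pattern can't cover the whole string, so the call returns None.

None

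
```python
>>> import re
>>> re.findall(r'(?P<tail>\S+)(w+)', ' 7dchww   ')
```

[('7dchw', 'w')]

This matches one or more of a non-whitespace character (captured as 'tail'); then one or more of a literal 'w' (captured).
Walking the string: at [1:7] match '7dchww', groups = ('7dchw', 'w').
2 groups means the one result is a tuple of 2 captured strings — 1 here.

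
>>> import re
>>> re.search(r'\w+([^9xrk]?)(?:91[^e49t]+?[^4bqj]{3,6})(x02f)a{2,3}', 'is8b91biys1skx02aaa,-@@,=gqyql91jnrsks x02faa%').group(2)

'x02f'

Pattern: one or more of a word character; then optionally any character except [9xrk] (captured); then the literal '91', then one or more of any character except [e49t] (lazy), then 3 to 6 of any character except [4bqj] (non-capturing group); then the literal 'x0', then the literal '2f' (captured); then 2 to 3 of a literal 'a'.
Unlike `match`, `search` isn't anchored — it looks for the pattern anywhere in the string.
The match spans [25:45] → 'gqyql91jnrsks x02faa'.
Captured: group 1 = '', group 2 = 'x02f'.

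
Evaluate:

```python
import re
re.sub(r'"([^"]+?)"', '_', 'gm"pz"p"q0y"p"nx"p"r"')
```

'gm_p_p_p_'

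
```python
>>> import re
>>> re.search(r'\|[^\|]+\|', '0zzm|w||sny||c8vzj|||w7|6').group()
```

`search` walks the string left to right and returns the first match it finds.
The match spans [4:7] → '|w|'.

'|w|'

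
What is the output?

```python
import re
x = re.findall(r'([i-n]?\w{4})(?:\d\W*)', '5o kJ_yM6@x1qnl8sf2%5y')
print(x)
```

['kJ_yM', '1qnl']

This matches optionally a character in [i-n], then exactly 4 of a word character (captured); then a digit, then zero or more of a non-word character (non-capturing group).
One capturing group, so `findall` returns just the captured substring from each match — 2 in all.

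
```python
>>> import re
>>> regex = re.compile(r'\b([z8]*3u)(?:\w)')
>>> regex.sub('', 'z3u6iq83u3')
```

'iq83u3'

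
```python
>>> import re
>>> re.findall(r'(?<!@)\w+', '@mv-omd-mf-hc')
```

A negative assertion filters positions out without eating any characters.
Scanning left to right: at [2:3] → 'v'; at [4:7] → 'omd'; at [8:10] → 'mf'; at [11:13] → 'hc'.
`findall` yields the raw match text (4 of them) because the pattern has no groups.

['v', 'omd', 'mf', 'hc']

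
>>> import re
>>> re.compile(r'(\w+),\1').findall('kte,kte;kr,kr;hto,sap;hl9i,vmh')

The backreference `\1` re-matches whatever the first group consumed, character for character.
`findall` collects group 1 from each match (2 total).

['kte', 'kr']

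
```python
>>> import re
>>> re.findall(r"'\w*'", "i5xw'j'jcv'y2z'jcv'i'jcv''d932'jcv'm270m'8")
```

["'j'", "'y2z'", "'i'", "''", "'jcv'"]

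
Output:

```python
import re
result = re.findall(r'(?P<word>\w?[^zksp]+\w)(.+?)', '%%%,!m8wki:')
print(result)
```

[('%%%,!m8wk', 'i')]

Lazy quantifiers expand one character at a time until the remainder of the pattern can match.
With 2 capturing groups, `findall` returns a 2-tuple per match.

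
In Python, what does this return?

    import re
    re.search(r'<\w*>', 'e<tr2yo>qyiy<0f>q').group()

`search` walks the string left to right and returns the first match it finds.
The match spans [1:8] → '<tr2yo>'.

'<tr2yo>'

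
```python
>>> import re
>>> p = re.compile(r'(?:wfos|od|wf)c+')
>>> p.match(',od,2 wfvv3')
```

None

`match` is anchored at position 0; if the pattern doesn't fit there, it returns None.
Here the pattern fails at index 0, so the call returns None.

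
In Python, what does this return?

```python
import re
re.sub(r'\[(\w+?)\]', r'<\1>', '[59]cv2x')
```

'<59>cv2x'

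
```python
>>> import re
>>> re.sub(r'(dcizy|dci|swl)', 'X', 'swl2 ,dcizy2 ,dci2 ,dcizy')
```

The regex engine tests alternatives in the order written; an earlier branch that matches wins even if a later one would match more.
Each match is replaced by 'X'.

'X2 ,X2 ,X2 ,X'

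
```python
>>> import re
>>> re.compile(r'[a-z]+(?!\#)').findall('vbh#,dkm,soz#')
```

A negative assertion filters positions out without eating any characters.
Walking the string: at [0:2] → 'vb'; at [5:8] → 'dkm'; at [9:11] → 'so'.
No capturing groups, so `findall` returns the 3 full match strings.

['vb', 'dkm', 'so']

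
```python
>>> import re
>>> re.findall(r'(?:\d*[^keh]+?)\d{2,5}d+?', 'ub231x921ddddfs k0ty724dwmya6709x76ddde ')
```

['ub231x921d', '0ty724d', 'wmya6709x76d']

Pattern: zero or more of a digit, then one or more of any character except [keh] (lazy) (non-capturing group); then 2 to 5 of a digit, then one or more of a literal 'd' (lazy).
Lazy quantifiers expand one character at a time until the remainder of the pattern can match.
Matches: at [0:10] → 'ub231x921d'; at [17:24] → '0ty724d'; at [24:36] → 'wmya6709x76d'.
With no groups in the pattern, `findall` gives back each whole match — 3 here.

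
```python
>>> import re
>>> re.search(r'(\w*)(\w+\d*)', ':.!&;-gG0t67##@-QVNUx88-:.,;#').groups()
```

('gG0t6', '7')

The match spans [6:12] → 'gG0t67'.
Captured: group 1 = 'gG0t6', group 2 = '7'.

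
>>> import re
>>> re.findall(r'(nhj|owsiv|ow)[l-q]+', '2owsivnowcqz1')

['owsiv']

Matches: at [1:8] match 'owsivno', group 1 = 'owsiv'.
With a single group, `findall` returns only what that group captured — 1 item.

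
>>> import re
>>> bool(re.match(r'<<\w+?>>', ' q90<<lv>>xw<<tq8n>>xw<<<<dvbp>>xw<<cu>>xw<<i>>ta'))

`re.match` only tries the pattern at the start of the string.
Here the pattern fails at index 0, so the call returns None, and `bool(None)` is False.

False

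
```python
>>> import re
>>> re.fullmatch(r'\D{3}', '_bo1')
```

None

This matches exactly 3 of a non-digit.
`re.fullmatch` requires the pattern to consume the entire string.
Here the string isn't matched end-to-end, so the call returns None.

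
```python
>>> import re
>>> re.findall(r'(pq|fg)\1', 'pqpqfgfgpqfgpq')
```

['pq', 'fg']

The backreference `\1` re-matches whatever the first group consumed, character for character.
Scanning left to right: at [0:4] match 'pqpq', group 1 = 'pq'; at [4:8] match 'fgfg', group 1 = 'fg'.
`findall` collects group 1 from each match (2 total).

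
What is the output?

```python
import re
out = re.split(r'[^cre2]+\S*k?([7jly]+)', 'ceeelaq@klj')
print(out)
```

['ceee', 'j', '']

The group in the pattern means `split` returns the separators' captures alongside the pieces.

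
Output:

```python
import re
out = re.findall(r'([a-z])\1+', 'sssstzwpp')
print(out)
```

The backreference `\1` re-matches whatever the first group consumed, character for character.
Scanning left to right: at [0:4] match 'ssss', group 1 = 's'; at [7:9] match 'pp', group 1 = 'p'.
`findall` collects group 1 from each match (2 total).

['s', 'p']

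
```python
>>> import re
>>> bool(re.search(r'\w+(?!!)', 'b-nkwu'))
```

True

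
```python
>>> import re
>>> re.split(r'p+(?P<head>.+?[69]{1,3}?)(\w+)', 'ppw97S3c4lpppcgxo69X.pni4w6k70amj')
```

['', 'w9', '7S3c4lpppcgxo69X', '.', 'ni4w6', 'k70amj', '']

This matches one or more of a literal 'p'; then one or more of any character (lazy), then 1 to 3 of one of [69] (lazy) (captured as 'head'); then one or more of a word character (captured).
The `?` after the quantifier makes it lazy — it takes as little as possible before letting the rest of the pattern try.
Matches to split on: at [0:20] → 'ppw97S3c4lpppcgxo69X'; at [21:33] → 'pni4w6k70amj'.
Because the pattern has a capturing group, `split` also inserts each captured text between the pieces.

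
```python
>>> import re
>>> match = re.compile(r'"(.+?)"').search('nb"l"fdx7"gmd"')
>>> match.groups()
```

('l',)

Unlike `match`, `search` isn't anchored — it looks for the pattern anywhere in the string.
The match spans [2:5] → '"l"'.
Captured: group 1 = 'l'.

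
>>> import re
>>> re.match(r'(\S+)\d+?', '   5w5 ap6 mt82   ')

None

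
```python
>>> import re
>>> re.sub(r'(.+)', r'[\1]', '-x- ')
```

'[-x- ]'

Pattern: one or more of any character (captured).
Matches: at [0:4] → '-x- '.
The replacement refers to a captured group, so each match is rewritten using its own captured text.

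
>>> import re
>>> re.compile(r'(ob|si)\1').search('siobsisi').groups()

('si',)

The match spans [4:8] → 'sisi'.
Captured: group 1 = 'si'.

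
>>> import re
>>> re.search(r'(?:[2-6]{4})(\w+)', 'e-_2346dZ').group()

'2346dZ'

The match spans [3:9] → '2346dZ'.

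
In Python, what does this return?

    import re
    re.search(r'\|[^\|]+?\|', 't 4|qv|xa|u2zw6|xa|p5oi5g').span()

(3, 7)

`re.search` scans for the first position where the pattern succeeds.
The match spans [3:7] → '|qv|'.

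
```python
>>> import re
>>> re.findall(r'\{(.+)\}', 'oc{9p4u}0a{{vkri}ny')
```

['9p4u}0a{{vkri']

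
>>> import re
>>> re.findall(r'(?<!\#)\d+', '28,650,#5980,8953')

['28', '650', '980', '8953']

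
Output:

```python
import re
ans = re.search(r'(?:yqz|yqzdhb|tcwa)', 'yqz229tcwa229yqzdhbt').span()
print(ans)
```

Unlike `match`, `search` isn't anchored — it looks for the pattern anywhere in the string.
The match spans [0:3] → 'yqz'.

(0, 3)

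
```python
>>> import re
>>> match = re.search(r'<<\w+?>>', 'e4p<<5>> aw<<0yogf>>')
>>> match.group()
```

The match spans [3:8] → '<<5>>'.

'<<5>>'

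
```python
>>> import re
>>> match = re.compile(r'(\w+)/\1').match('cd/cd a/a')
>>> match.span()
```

(0, 5)

`re.match` only tries the pattern at the start of the string.
The match spans [0:5] → 'cd/cd'.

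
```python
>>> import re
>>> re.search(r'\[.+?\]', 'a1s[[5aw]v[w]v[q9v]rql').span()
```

Lazy quantifiers expand one character at a time until the remainder of the pattern can match.
The match spans [3:9] → '[[5aw]'.

(3, 9)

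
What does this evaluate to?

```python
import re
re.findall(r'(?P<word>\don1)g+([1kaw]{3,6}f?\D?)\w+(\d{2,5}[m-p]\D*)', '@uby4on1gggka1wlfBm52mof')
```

[('4on1', 'ka1wl', '52mof')]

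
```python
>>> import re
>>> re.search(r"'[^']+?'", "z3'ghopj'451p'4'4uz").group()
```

`re.search` scans for the first position where the pattern succeeds.
The match spans [2:9] → "'ghopj'".

"'ghopj'"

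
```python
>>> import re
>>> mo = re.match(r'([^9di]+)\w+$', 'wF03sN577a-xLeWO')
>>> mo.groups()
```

This matches one or more of any character except [9di] (captured); then one or more of a word character; then anchored at the end.
With `match`, the pattern is implicitly anchored at the beginning.
The match spans [0:16] → 'wF03sN577a-xLeWO'.
Captured: group 1 = 'wF03sN577a-xLeW'.

('wF03sN577a-xLeW',)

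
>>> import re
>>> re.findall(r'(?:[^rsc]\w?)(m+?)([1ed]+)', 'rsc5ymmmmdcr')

[('mmmm', 'd')]

With 2 capturing groups, `findall` returns a 2-tuple per match.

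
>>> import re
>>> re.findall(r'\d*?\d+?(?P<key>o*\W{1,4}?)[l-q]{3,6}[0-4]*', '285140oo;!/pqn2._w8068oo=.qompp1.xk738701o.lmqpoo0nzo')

['oo;!/', 'oo=.', 'o.']

The pattern matches zero or more of a digit (lazy), then one or more of a digit (lazy); then zero or more of the literal 'o', then 1 to 4 of a non-word character (lazy) (captured as 'key'); then 3 to 6 of a character in [l-q], then zero or more of a character in [0-4].
Matches: at [0:15] match '285140oo;!/pqn2', group 1 = 'oo;!/'; at [18:32] match '8068oo=.qompp1', group 1 = 'oo=.'; at [35:50] match '738701o.lmqpoo0', group 1 = 'o.'.
Because there's exactly one group, `findall` drops the full match and keeps group 1 from each hit.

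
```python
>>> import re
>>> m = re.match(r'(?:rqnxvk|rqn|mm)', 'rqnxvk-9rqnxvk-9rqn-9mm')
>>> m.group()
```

'rqnxvk'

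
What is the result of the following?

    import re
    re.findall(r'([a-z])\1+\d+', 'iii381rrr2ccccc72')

['i', 'r', 'c']

`\1` has to match the exact text group 1 already captured.
Scanning left to right: at [0:6] match 'iii381', group 1 = 'i'; at [6:10] match 'rrr2', group 1 = 'r'; at [10:17] match 'ccccc72', group 1 = 'c'.
Because there's exactly one group, `findall` drops the full match and keeps group 1 from each hit.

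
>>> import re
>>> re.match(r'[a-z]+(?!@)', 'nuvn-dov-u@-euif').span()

(0, 4)

Because the assertion is negative and zero-width, positions next to the forbidden text are skipped.
`match` is anchored at position 0; if the pattern doesn't fit there, it returns None.
The match spans [0:4] → 'nuvn'.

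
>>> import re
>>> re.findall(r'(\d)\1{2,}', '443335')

['3']

After group 1 captures some text, `\1` only succeeds where that same text appears again.
With a single group, `findall` returns only what that group captured — 1 item.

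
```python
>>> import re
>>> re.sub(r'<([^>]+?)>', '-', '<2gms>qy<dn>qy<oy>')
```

Matches: at [0:6] → '<2gms>'; at [8:12] → '<dn>'; at [14:18] → '<oy>'.
`sub` substitutes '-' at each match site.

'-qy-qy-'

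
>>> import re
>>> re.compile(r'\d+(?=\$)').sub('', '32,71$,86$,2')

'32,$,$,2'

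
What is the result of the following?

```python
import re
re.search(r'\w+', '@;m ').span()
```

(2, 3)

This matches one or more of a word character.
`re.search` tries every starting position until one works.
The match spans [2:3] → 'm'.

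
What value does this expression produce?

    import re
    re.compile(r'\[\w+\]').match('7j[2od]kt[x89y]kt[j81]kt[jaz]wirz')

None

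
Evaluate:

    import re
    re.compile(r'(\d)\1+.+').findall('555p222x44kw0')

['5']

A backreference is literal: `\1` must see the identical characters the first group matched.
Walking the string: at [0:13] match '555p222x44kw0', group 1 = '5'.
Because there's exactly one group, `findall` drops the full match and keeps group 1 from the one hit.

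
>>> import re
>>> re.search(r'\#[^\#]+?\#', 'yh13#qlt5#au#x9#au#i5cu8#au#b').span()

(4, 10)

The match spans [4:10] → '#qlt5#'.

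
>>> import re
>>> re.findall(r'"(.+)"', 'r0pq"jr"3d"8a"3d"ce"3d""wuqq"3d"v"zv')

Scanning left to right: at [4:34] match '"jr"3d"8a"3d"ce"3d""wuqq"3d"v"', group 1 = 'jr"3d"8a"3d"ce"3d""wuqq"3d"v'.
With a single group, `findall` returns only what that group captured — 1 item.

['jr"3d"8a"3d"ce"3d""wuqq"3d"v']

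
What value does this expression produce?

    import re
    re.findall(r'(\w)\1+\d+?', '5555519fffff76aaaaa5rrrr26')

['5', 'f', 'a', 'r']

`\1` is not a pattern — it's the concrete string captured by group 1, re-applied verbatim.
Because there's exactly one group, `findall` drops the full match and keeps group 1 from each hit.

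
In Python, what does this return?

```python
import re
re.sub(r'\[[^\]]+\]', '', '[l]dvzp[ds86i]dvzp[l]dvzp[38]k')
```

'dvzpdvzpdvzpk'

`sub` substitutes '' at each match site.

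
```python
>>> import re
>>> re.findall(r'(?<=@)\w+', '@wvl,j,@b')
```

The `(?=…)`/`(?<=…)` assertion just peeks at neighbouring text; it doesn't advance the match position.
Scanning left to right: at [1:4] → 'wvl'; at [8:9] → 'b'.
No capturing groups, so `findall` returns the 2 full match strings.

['wvl', 'b']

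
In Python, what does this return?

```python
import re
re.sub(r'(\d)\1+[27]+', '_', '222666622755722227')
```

`\1` has to match the exact text group 1 already captured.
Matches: at [0:3] → '222'; at [3:10] → '6666227'; at [10:18] → '55722227'.
`sub` substitutes '_' at each match site.

'___'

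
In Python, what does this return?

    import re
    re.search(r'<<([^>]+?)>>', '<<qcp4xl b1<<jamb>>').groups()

('qcp4xl b1<<jamb',)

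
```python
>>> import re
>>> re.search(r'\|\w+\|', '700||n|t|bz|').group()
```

The match spans [4:7] → '|n|'.

'|n|'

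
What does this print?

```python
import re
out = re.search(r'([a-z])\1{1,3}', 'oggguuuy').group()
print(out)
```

ggg

A backreference is literal: `\1` must see the identical characters the first group matched.
The match spans [1:4] → 'ggg'.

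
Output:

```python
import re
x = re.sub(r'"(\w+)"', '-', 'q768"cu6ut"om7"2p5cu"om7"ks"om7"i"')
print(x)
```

q768-om7-om7-om7-

Matches: at [4:11] → '"cu6ut"'; at [14:21] → '"2p5cu"'; at [24:28] → '"ks"'; at [31:34] → '"i"'.
`sub` substitutes '-' at each match site.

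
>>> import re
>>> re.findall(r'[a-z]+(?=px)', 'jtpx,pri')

['jt']

Because the assertion is zero-width, the text it checks is not consumed and won't appear in the result.
Scanning left to right: at [0:2] → 'jt'.
`findall` yields the raw match text (1 of them) because the pattern has no groups.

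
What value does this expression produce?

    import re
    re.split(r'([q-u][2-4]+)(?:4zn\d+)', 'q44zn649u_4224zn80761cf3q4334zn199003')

Pattern: a character in [q-u], then one or more of a character in [2-4] (captured); then the literal '4zn', then one or more of a digit (non-capturing group).
Because the pattern has a capturing group, `split` also inserts each captured text between the pieces.

['', 'q4', 'u_4224zn80761cf3', 'q433', '']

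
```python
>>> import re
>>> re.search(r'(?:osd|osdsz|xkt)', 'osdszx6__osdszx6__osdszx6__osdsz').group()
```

Branches in `(...|...)` are attempted left-to-right; the first branch that allows the whole pattern to succeed is taken.
The match spans [0:3] → 'osd'.

'osd'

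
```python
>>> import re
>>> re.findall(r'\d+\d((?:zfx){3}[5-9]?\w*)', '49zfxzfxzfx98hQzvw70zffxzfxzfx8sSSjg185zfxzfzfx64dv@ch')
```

['zfxzfxzfx98hQzvw70zffxzfxzfx8sSSjg185zfxzfzfx64dv']

The pattern matches one or more of a digit, then a digit; then the literal 'zfx' repeated 3 times, then optionally a character in [5-9], then zero or more of a word character (captured).
One capturing group, so `findall` returns just the captured substring from the one match — 1 in all.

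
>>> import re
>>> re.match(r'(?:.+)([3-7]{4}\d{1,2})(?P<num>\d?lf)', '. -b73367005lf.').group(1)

'336700'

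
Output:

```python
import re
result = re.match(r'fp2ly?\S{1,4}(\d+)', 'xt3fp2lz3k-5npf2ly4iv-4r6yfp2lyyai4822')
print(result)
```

This matches the literal 'fp2', then a literal 'l'; then optionally a literal 'y', then 1 to 4 of a non-whitespace character; then one or more of a digit (captured).
`match` is anchored at position 0; if the pattern doesn't fit there, it returns None.
Here position 0 doesn't satisfy it, so the call returns None.

None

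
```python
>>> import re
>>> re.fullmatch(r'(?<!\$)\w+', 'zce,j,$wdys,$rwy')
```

None

`re.fullmatch` is like wrapping the pattern in `^…$` (in single-line mode).
Here the pattern can't cover the whole string, so the call returns None.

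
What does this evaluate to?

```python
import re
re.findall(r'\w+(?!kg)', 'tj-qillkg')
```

['tj', 'qillkg']

`(?!…)`/`(?<!…)` only lets a position through if the neighbouring text does NOT match; no characters are consumed.
Matches: at [0:2] → 'tj'; at [3:9] → 'qillkg'.
`findall` yields the raw match text (2 of them) because the pattern has no groups.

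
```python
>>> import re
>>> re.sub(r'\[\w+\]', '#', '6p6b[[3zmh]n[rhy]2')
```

'6p6b[#n#2'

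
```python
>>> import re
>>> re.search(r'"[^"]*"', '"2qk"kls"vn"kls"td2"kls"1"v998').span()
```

The match spans [0:5] → '"2qk"'.

(0, 5)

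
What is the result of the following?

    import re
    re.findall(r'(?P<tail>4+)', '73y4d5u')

['4']

Pattern: one or more of a literal '4' (captured as 'tail').
Scanning left to right: at [3:4] match '4', group 1 = '4'.
`findall` collects group 1 from the one match (1 total).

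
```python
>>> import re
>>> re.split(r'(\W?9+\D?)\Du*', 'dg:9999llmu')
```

The pattern matches optionally a non-word character, then one or more of the literal '9', then optionally a non-digit (captured); then a non-digit, then zero or more of a literal 'u'.
Matches to split on: at [2:9] → ':9999ll'.
`re.split` interleaves the captured-group text with the surrounding fragments.

['dg', ':9999l', 'mu']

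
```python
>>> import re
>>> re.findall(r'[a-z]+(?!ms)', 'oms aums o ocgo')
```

['oms', 'aums', 'o', 'ocgo']

`(?!…)`/`(?<!…)` only lets a position through if the neighbouring text does NOT match; no characters are consumed.
`findall` yields the raw match text (4 of them) because the pattern has no groups.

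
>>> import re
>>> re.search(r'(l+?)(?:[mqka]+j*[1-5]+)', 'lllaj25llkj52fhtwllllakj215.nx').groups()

('lll',)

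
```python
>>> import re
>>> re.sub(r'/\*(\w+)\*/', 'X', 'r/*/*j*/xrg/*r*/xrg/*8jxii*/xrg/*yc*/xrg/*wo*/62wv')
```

`sub` substitutes 'X' at each match site.

'r/*XxrgXxrgXxrgXxrgX62wv'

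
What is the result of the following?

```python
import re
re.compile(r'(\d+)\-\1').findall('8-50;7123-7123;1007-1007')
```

`\1` is not a pattern — it's the concrete string captured by group 1, re-applied verbatim.
Because there's exactly one group, `findall` drops the full match and keeps group 1 from each hit.

['7123', '1007']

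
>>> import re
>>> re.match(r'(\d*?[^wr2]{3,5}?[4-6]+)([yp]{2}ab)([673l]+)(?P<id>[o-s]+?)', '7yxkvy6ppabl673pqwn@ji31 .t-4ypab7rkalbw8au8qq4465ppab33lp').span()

The pattern matches zero or more of a digit (lazy), then 3 to 5 of any character except [wr2] (lazy), then one or more of a character in [4-6] (captured); then exactly 2 of one of [yp], then the literal 'ab' (captured); then one or more of one of [673l] (captured); then one or more of a character in [o-s] (lazy) (captured as 'id').
With the lazy modifier that quantifier settles for the fewest repetitions that let the rest of the pattern succeed (the atoms after it are unaffected and can still be greedy).
With `match`, the pattern is implicitly anchored at the beginning.
The match spans [0:16] → '7yxkvy6ppabl673p'.
Captured: group 1 = '7yxkvy6', group 2 = 'ppab', group 3 = 'l673', group 4 = 'p'.

(0, 16)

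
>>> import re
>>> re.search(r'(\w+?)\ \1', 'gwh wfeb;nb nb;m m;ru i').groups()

The match spans [9:14] → 'nb nb'.
Captured: group 1 = 'nb'.

('nb',)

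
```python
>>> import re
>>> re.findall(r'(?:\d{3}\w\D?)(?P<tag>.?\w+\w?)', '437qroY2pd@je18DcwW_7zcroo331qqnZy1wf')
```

['oY2pd', 'nZy1wf']

Pattern: exactly 3 of a digit, then a word character, then optionally a non-digit (non-capturing group); then optionally any character, then one or more of a word character, then optionally a word character (captured as 'tag').
Matches: at [0:10] match '437qroY2pd', group 1 = 'oY2pd'; at [26:37] match '331qqnZy1wf', group 1 = 'nZy1wf'.
With a single group, `findall` returns only what that group captured — 2 items.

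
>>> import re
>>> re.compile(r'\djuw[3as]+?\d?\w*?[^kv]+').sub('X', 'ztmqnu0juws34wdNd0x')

`sub` substitutes 'X' at each match site.

'ztmqnuX'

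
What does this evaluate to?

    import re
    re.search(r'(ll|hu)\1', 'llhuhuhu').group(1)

'hu'

The match spans [2:6] → 'huhu'.
Captured: group 1 = 'hu'.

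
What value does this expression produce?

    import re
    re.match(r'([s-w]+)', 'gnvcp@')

None

`re.match` won't scan ahead — the pattern has to work from the very first character.
Here the string doesn't start with a match, so the call returns None.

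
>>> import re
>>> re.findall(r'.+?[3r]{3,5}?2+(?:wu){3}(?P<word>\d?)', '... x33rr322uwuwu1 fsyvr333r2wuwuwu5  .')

This matches one or more of any character (lazy), then 3 to 5 of one of [3r] (lazy); then one or more of the literal '2', then the literal 'wu' repeated 3 times; then optionally a digit (captured as 'word').
`findall` collects group 1 from the one match (1 total).

['5']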